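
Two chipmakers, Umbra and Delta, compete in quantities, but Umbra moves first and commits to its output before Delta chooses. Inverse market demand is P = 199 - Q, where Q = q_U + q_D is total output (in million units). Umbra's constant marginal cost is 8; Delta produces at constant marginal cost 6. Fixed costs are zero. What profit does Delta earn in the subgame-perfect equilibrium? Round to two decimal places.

Solve by backward induction. Given q_U, the follower Delta maximises π_D = (199 - q_U - q_D)q_D - 6q_D.
Follower FOC: 193 - q_U - 2q_D = 0, so q_D(q_U) = (193 - q_U)/2.
The leader anticipates this reaction. Substituting into P = 199 - Q gives P = 205/2 - (1/2)q_U, so π_U = (205/2 - (1/2)q_U)q_U - 8q_U.
Maximising: ∂π_U/∂q_U = 189/2 - q_U = 0, giving q_U = 189/2.
Then q_D = (193 - 189/2)/2 = 197/4.
Price P = 199 - 575/4 = 221/4.
Delta's profit: (221/4 - 6)·(197/4) = 2425.5625.

2425.56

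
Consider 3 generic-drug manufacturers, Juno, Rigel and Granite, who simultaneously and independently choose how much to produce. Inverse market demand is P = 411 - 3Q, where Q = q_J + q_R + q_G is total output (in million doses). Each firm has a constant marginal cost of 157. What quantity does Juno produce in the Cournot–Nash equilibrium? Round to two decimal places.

21.17

Each firm earns π_i = (411 - 3Q)q_i - 157q_i.
Setting ∂π_i/∂q_i = 0 with rivals' quantities fixed: 254 - 6q_i - 3·Σ_{j≠i} q_j = 0.
With identical firms every q_j equals q_i, so Σ_{j≠i} q_j = 2q_i and 254 = 12q_i, giving q_i = 127/6.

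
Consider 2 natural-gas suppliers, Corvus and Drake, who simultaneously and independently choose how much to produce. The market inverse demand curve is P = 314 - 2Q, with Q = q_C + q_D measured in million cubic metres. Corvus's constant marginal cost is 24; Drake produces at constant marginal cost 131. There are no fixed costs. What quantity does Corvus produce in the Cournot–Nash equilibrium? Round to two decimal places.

Corvus's profit: π_C = (314 - 2Q)q_C - (24q_C). Setting ∂π_C/∂q_C = 0: 290 - 4q_C - 2(q_D) = 0.
Drake's profit: π_D = (314 - 2Q)q_D - (131q_D). Setting ∂π_D/∂q_D = 0: 183 - 4q_D - 2(q_C) = 0.
So q_C = (290 - 2q_D)/4 and q_D = (183 - 2q_C)/4.
Solving the pair: q_C = 397/6, q_D = 38/3.

66.17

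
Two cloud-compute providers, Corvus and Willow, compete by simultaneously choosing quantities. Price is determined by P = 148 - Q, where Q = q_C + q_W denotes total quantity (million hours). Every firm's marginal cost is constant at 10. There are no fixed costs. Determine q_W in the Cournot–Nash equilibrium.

46

A representative firm's profit is π_i = q_i(148 - Q) - 10q_i.
Setting ∂π_i/∂q_i = 0 with rivals' quantities fixed: 138 - 2q_i - q_j = 0.
With identical firms every q_j equals q_i, so q_j = q_i and 138 = 3q_i, giving q_i = 46.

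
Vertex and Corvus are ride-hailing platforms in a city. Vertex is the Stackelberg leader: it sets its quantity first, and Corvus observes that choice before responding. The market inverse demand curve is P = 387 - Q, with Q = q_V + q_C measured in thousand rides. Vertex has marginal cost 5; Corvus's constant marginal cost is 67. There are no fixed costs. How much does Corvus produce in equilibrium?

49

Solve by backward induction. Given q_V, the follower Corvus maximises π_C = (387 - q_V - q_C)q_C - 67q_C.
Follower FOC: 320 - q_V - 2q_C = 0, so q_C(q_V) = (320 - q_V)/2.
The leader anticipates this reaction. Substituting into P = 387 - Q gives P = 227 - (1/2)q_V, so π_V = (227 - (1/2)q_V)q_V - 5q_V.
Leader FOC: 222 - q_V = 0, so q_V = 222.
Then q_C = (320 - 222)/2 = 49.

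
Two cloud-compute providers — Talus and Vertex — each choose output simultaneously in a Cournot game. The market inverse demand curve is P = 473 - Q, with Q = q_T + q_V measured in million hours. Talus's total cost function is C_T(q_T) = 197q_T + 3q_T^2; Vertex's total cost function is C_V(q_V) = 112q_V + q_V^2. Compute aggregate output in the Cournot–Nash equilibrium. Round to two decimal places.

Talus's profit: π_T = (473 - Q)q_T - (197q_T + 3q_T²). Setting ∂π_T/∂q_T = 0: 276 - 8q_T - (q_V) = 0.
Vertex's first-order condition: 361 - 4q_V - (q_T) = 0.
So q_T = (276 - q_V)/8 and q_V = (361 - q_T)/4.
Substituting one into the other gives q_T = 743/31 and q_V = 84.2581.
Total output Q = 743/31 + 84.2581 = 108.2258.

108.23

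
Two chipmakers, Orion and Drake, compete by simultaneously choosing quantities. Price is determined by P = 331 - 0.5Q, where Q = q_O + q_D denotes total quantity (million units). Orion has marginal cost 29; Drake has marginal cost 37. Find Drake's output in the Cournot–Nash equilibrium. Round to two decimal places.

190.67

Orion's profit: π_O = (331 - 0.5Q)q_O - (29q_O). Setting ∂π_O/∂q_O = 0: 302 - q_O - (1/2)(q_D) = 0.
Drake's first-order condition: 294 - q_D - (1/2)(q_O) = 0.
So q_O = (302 - (1/2)q_D) and q_D = (294 - (1/2)q_O).
Substituting one into the other gives q_O = 620/3 and q_D = 572/3.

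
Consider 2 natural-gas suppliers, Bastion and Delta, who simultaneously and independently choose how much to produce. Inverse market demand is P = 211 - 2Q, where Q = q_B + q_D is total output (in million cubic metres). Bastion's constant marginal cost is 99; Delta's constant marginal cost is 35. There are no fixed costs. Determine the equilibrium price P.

Bastion's profit: π_B = (211 - 2Q)q_B - (99q_B). Setting ∂π_B/∂q_B = 0: 112 - 4q_B - 2(q_D) = 0.
Delta's profit: π_D = (211 - 2Q)q_D - (35q_D). Setting ∂π_D/∂q_D = 0: 176 - 4q_D - 2(q_B) = 0.
Best responses: q_B = (112 - 2q_D)/4, q_D = (176 - 2q_B)/4.
Solving the pair: q_B = 8, q_D = 40.
Total output Q = 48, so price P = 211 - 2·48 = 115.

115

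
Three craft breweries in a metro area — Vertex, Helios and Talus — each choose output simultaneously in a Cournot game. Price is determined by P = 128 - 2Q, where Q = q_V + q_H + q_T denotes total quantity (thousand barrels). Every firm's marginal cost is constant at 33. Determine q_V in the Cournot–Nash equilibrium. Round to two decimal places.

A representative firm's profit is π_i = q_i(128 - 2Q) - 33q_i.
First-order condition (treating rivals' output as given): 95 - 4q_i - 2·Σ_{j≠i} q_j = 0.
By symmetry each firm produces the same amount; substituting Σ_{j≠i} q_j = 2q_i yields q_i = 95/8.

11.88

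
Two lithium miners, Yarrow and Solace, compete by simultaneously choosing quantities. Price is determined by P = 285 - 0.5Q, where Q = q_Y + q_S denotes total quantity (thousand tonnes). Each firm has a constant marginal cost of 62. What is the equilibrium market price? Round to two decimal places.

136.33

Each firm earns π_i = (285 - 0.5Q)q_i - 62q_i.
First-order condition (treating rivals' output as given): 223 - q_i - (1/2)q_j = 0.
By symmetry each firm produces the same amount; substituting q_j = q_i yields q_i = 223/(3/2) = 446/3.
Total output Q = 892/3, so price P = 285 - (1/2)·(892/3) = 409/3.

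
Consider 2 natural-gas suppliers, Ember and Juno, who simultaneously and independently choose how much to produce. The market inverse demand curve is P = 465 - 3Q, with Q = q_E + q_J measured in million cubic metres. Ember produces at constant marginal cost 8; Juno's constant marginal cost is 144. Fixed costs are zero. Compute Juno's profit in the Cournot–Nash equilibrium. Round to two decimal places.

Ember's profit: π_E = (465 - 3Q)q_E - (8q_E). Setting ∂π_E/∂q_E = 0: 457 - 6q_E - 3(q_J) = 0.
Juno's first-order condition: 321 - 6q_J - 3(q_E) = 0.
So q_E = (457 - 3q_J)/6 and q_J = (321 - 3q_E)/6.
Substituting one into the other gives q_E = 593/9 and q_J = 185/9.
Price P = 465 - 3·(778/9) = 617/3.
Juno's profit: (617/3 - 144)·(185/9) = 1267.5926.

1267.59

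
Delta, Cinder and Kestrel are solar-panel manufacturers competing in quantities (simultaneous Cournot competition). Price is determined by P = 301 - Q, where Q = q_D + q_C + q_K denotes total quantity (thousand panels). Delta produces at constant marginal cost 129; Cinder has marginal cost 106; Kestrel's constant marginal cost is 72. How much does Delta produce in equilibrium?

23

Delta's profit: π_D = (301 - Q)q_D - (129q_D). Setting ∂π_D/∂q_D = 0: 172 - 2q_D - (q_C + q_K) = 0.
Cinder's profit: π_C = (301 - Q)q_C - (106q_C). Setting ∂π_C/∂q_C = 0: 195 - 2q_C - (q_D + q_K) = 0.
Kestrel's first-order condition: 229 - 2q_K - (q_D + q_C) = 0.
Adding the 3 conditions: 596 − 2Q − 2Q = 0, i.e. Q = 149.
Back-substituting: q_D = (172 − 149) = 23, q_C = (195 − 149) = 46, q_K = (229 − 149) = 80.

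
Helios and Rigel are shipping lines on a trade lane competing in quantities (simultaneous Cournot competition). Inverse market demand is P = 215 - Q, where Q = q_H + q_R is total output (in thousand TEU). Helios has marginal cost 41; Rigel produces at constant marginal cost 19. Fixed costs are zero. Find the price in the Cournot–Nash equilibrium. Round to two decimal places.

91.67

Helios's profit: π_H = (215 - Q)q_H - (41q_H). Setting ∂π_H/∂q_H = 0: 174 - 2q_H - (q_R) = 0.
Rigel's profit: π_R = (215 - Q)q_R - (19q_R). Setting ∂π_R/∂q_R = 0: 196 - 2q_R - (q_H) = 0.
Best responses: q_H = (174 - q_R)/2, q_R = (196 - q_H)/2.
Substituting one into the other gives q_H = 152/3 and q_R = 218/3.
Total output Q = 370/3, so price P = 215 - 370/3 = 275/3.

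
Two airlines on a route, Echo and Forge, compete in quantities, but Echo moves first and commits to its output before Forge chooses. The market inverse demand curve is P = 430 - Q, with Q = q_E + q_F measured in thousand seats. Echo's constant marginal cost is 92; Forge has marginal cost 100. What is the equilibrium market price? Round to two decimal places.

178.50

The follower Forge best-responds to any q_E: π_F = (430 - Q)q_F - 100q_F.
Follower FOC: 330 - q_E - 2q_F = 0, so q_F(q_E) = (330 - q_E)/2.
The leader anticipates this reaction. Substituting into P = 430 - Q gives P = 265 - (1/2)q_E, so π_E = (265 - (1/2)q_E)q_E - 92q_E.
The leader's first-order condition 173 - q_E = 0 yields q_E = 173.
Then q_F = (330 - 173)/2 = 157/2.
Total output Q = 503/2, so price P = 430 - 503/2 = 357/2.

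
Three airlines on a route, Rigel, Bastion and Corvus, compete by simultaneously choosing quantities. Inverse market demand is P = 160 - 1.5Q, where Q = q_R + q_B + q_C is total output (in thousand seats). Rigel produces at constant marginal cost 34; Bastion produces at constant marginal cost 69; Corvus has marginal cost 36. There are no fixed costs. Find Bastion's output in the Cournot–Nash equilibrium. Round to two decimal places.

Rigel's profit: π_R = (160 - 1.5Q)q_R - (34q_R). Setting ∂π_R/∂q_R = 0: 126 - 3q_R - (3/2)(q_B + q_C) = 0.
Bastion's profit: π_B = (160 - 1.5Q)q_B - (69q_B). Setting ∂π_B/∂q_B = 0: 91 - 3q_B - (3/2)(q_R + q_C) = 0.
Corvus's first-order condition: 124 - 3q_C - (3/2)(q_R + q_B) = 0.
Adding the 3 conditions: 341 − 3Q − 3Q = 0, i.e. Q = 341/6.
Back-substituting: q_R = (126 − 341/4)/(3/2) = 163/6, q_B = (91 − 341/4)/(3/2) = 23/6, q_C = (124 − 341/4)/(3/2) = 155/6.

3.83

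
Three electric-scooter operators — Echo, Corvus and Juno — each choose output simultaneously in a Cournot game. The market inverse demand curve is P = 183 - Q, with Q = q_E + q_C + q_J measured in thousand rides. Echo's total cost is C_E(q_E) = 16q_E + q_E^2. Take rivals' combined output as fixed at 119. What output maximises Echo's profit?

With rivals' combined output fixed at 119, Echo's profit is π_E = (183 - 119 - q_E)q_E - (16q_E + q_E²) = (64 - q_E)q_E - (16q_E + q_E²).
∂π_E/∂q_E = 48 - 4q_E = 0, so q_E = 12.

12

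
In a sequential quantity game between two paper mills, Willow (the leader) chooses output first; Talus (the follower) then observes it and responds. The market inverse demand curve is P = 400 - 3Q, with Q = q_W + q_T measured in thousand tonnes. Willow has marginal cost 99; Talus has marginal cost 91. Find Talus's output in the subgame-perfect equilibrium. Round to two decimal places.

The follower Talus best-responds to any q_W: π_T = (400 - 3Q)q_T - 91q_T.
∂π_T/∂q_T = 309 - 3q_W - 6q_T = 0 gives the reaction function q_T = (309 - 3q_W)/6.
The leader anticipates this reaction. Substituting into P = 400 - 3Q gives P = 491/2 - (3/2)q_W, so π_W = (491/2 - (3/2)q_W)q_W - 99q_W.
Leader FOC: 293/2 - 3q_W = 0, so q_W = 293/6.
Then q_T = (309 - 3·(293/6))/6 = 325/12.

27.08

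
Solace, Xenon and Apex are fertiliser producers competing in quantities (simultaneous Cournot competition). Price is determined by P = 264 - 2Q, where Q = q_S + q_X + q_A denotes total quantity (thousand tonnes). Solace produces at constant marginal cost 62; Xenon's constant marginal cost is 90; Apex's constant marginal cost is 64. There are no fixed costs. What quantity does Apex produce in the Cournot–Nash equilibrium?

Solace's profit: π_S = (264 - 2Q)q_S - (62q_S). Setting ∂π_S/∂q_S = 0: 202 - 4q_S - 2(q_X + q_A) = 0.
Xenon's profit: π_X = (264 - 2Q)q_X - (90q_X). Setting ∂π_X/∂q_X = 0: 174 - 4q_X - 2(q_S + q_A) = 0.
Apex's profit: π_A = (264 - 2Q)q_A - (64q_A). Setting ∂π_A/∂q_A = 0: 200 - 4q_A - 2(q_S + q_X) = 0.
Adding the 3 first-order conditions: 576 − 8Q = 0, so Q = 72.
Back-substituting: q_S = (202 − 144)/2 = 29, q_X = (174 − 144)/2 = 15, q_A = (200 − 144)/2 = 28.

28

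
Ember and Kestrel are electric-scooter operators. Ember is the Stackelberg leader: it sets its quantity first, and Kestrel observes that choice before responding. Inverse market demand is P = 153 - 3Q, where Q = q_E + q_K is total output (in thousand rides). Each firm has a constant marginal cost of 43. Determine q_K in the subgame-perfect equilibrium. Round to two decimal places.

The follower Kestrel best-responds to any q_E: π_K = (153 - 3Q)q_K - 43q_K.
Follower FOC: 110 - 3q_E - 6q_K = 0, so q_K(q_E) = (110 - 3q_E)/6.
Ember substitutes q_K(q_E) into its own profit: π_E = q_E(153 - 3q_E - (110 - 3q_E)/2) - 43q_E = (98 - (3/2)q_E)q_E - 43q_E.
Leader FOC: 55 - 3q_E = 0, so q_E = 55/3.
Then q_K = (110 - 3·(55/3))/6 = 55/6.

9.17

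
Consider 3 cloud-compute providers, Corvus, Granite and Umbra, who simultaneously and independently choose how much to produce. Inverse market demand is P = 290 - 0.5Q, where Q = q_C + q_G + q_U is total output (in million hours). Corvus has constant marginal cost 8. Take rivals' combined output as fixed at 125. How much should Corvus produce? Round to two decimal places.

219.50

With rivals' combined output fixed at 125, Corvus's profit is π_C = (290 - (1/2)·125 - (1/2)q_C)q_C - (8q_C) = (455/2 - (1/2)q_C)q_C - (8q_C).
∂π_C/∂q_C = 439/2 - q_C = 0, so q_C = 439/2.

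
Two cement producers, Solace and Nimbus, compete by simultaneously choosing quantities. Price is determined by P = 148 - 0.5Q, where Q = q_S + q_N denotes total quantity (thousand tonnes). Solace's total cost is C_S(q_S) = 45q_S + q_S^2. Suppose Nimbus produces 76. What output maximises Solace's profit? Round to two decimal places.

With the rival's output fixed at 76, Solace's profit is π_S = (148 - (1/2)·76 - (1/2)q_S)q_S - (45q_S + q_S²) = (110 - (1/2)q_S)q_S - (45q_S + q_S²).
∂π_S/∂q_S = 65 - 3q_S = 0, so q_S = 65/3.

21.67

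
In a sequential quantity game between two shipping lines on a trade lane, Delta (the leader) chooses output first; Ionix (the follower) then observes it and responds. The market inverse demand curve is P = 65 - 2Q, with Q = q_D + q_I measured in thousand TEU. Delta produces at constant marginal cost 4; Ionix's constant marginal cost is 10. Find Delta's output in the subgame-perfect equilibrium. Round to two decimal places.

16.75

The follower Ionix best-responds to any q_D: π_I = (65 - 2Q)q_I - 10q_I.
Follower FOC: 55 - 2q_D - 4q_I = 0, so q_I(q_D) = (55 - 2q_D)/4.
The leader anticipates this reaction. Substituting into P = 65 - 2Q gives P = 75/2 - q_D, so π_D = (75/2 - q_D)q_D - 4q_D.
Leader FOC: 67/2 - 2q_D = 0, so q_D = 67/4.
Then q_I = (55 - 2·(67/4))/4 = 43/8.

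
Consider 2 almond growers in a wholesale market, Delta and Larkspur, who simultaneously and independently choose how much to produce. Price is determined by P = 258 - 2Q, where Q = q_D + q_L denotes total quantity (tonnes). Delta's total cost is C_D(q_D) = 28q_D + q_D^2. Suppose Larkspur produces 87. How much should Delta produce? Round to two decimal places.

9.33

With the rival's output fixed at 87, Delta's profit is π_D = (258 - 2·87 - 2q_D)q_D - (28q_D + q_D²) = (84 - 2q_D)q_D - (28q_D + q_D²).
∂π_D/∂q_D = 56 - 6q_D = 0, so q_D = 28/3.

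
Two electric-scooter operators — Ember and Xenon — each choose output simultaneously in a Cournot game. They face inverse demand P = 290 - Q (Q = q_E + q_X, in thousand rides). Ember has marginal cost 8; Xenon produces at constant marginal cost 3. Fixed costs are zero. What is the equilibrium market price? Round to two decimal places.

Ember's profit: π_E = (290 - Q)q_E - (8q_E). Setting ∂π_E/∂q_E = 0: 282 - 2q_E - (q_X) = 0.
Xenon's profit: π_X = (290 - Q)q_X - (3q_X). Setting ∂π_X/∂q_X = 0: 287 - 2q_X - (q_E) = 0.
Rearranging gives the reaction functions q_E = (282 - q_X)/2 and q_X = (287 - q_E)/2.
Solving the pair: q_E = 277/3, q_X = 292/3.
Total output Q = 569/3, so price P = 290 - 569/3 = 301/3.

100.33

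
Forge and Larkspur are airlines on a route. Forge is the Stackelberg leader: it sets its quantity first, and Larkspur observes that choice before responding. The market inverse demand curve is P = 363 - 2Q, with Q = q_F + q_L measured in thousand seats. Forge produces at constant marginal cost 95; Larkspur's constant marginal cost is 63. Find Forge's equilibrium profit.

Solve by backward induction. Given q_F, the follower Larkspur maximises π_L = (363 - 2q_F - 2q_L)q_L - 63q_L.
Setting the follower's marginal profit to zero, 300 - 2q_F - 4q_L = 0, i.e. q_L = (300 - 2q_F)/4.
Forge substitutes q_L(q_F) into its own profit: π_F = q_F(363 - 2q_F - (300 - 2q_F)/2) - 95q_F = (213 - q_F)q_F - 95q_F.
Leader FOC: 118 - 2q_F = 0, so q_F = 59.
Then q_L = (300 - 2·59)/4 = 91/2.
Price P = 363 - 2·(209/2) = 154.
Forge's profit: (154 - 95)·59 = 3481.

3481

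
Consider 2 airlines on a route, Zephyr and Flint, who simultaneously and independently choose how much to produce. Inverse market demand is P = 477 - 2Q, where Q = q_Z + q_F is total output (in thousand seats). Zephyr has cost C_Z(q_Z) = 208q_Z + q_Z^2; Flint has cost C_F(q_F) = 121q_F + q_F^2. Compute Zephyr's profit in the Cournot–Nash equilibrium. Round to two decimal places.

Zephyr's profit: π_Z = (477 - 2Q)q_Z - (208q_Z + q_Z²). Setting ∂π_Z/∂q_Z = 0: 269 - 6q_Z - 2(q_F) = 0.
Flint's first-order condition: 356 - 6q_F - 2(q_Z) = 0.
So q_Z = (269 - 2q_F)/6 and q_F = (356 - 2q_Z)/6.
Substituting one into the other gives q_Z = 451/16 and q_F = 799/16.
Price P = 477 - 2·(625/8) = 1283/4.
Zephyr's profit: (1283/4)·(451/16) - 208·(451/16) - (451/16)² = 2383.6055.

2383.61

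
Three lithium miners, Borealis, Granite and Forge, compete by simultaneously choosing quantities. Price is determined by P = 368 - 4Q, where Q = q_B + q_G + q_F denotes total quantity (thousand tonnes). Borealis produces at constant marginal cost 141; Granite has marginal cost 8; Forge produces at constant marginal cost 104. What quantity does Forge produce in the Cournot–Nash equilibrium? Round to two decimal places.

12.81

Borealis's profit: π_B = (368 - 4Q)q_B - (141q_B). Setting ∂π_B/∂q_B = 0: 227 - 8q_B - 4(q_G + q_F) = 0.
Granite's profit: π_G = (368 - 4Q)q_G - (8q_G). Setting ∂π_G/∂q_G = 0: 360 - 8q_G - 4(q_B + q_F) = 0.
Forge's profit: π_F = (368 - 4Q)q_F - (104q_F). Setting ∂π_F/∂q_F = 0: 264 - 8q_F - 4(q_B + q_G) = 0.
Summing all 3 equations gives 851 − 16Q = 0, hence Q = 851/16.
Back-substituting: q_B = (227 − 851/4)/4 = 57/16, q_G = (360 − 851/4)/4 = 589/16, q_F = (264 − 851/4)/4 = 205/16.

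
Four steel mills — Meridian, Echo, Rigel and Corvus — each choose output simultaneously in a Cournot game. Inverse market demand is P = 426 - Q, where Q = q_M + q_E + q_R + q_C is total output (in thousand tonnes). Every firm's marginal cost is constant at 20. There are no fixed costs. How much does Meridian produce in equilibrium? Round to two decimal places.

81.20

Each firm earns π_i = (426 - Q)q_i - 20q_i.
First-order condition (treating rivals' output as given): 406 - 2q_i - Σ_{j≠i} q_j = 0.
With identical firms every q_j equals q_i, so Σ_{j≠i} q_j = 3q_i and 406 = 5q_i, giving q_i = 406/5.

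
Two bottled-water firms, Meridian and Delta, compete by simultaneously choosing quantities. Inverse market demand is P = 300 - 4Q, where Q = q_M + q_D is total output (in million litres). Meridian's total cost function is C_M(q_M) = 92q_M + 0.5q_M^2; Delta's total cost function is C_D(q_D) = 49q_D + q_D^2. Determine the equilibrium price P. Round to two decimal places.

164.70

Meridian's profit: π_M = (300 - 4Q)q_M - (92q_M + (1/2)q_M²). Setting ∂π_M/∂q_M = 0: 208 - 9q_M - 4(q_D) = 0.
Delta's first-order condition: 251 - 10q_D - 4(q_M) = 0.
So q_M = (208 - 4q_D)/9 and q_D = (251 - 4q_M)/10.
Substituting one into the other gives q_M = 538/37 and q_D = 1427/74.
Total output Q = 33.8243, so price P = 300 - 4·33.8243 = 164.7027.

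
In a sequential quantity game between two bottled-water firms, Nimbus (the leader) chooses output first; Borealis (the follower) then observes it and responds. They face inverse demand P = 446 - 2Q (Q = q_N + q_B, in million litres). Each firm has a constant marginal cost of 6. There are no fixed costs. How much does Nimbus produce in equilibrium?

110

Solve by backward induction. Given q_N, the follower Borealis maximises π_B = (446 - 2q_N - 2q_B)q_B - 6q_B.
Follower FOC: 440 - 2q_N - 4q_B = 0, so q_B(q_N) = (440 - 2q_N)/4.
The leader anticipates this reaction. Substituting into P = 446 - 2Q gives P = 226 - q_N, so π_N = (226 - q_N)q_N - 6q_N.
Maximising: ∂π_N/∂q_N = 220 - 2q_N = 0, giving q_N = 110.
Then q_B = (440 - 2·110)/4 = 55.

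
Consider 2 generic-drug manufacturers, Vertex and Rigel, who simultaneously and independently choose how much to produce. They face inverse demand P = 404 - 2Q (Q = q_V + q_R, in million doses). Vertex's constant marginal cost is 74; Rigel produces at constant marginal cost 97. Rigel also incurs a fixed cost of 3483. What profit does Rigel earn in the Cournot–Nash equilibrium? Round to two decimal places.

997.89

Vertex's profit: π_V = (404 - 2Q)q_V - (74q_V). Setting ∂π_V/∂q_V = 0: 330 - 4q_V - 2(q_R) = 0.
Rigel's first-order condition: 307 - 4q_R - 2(q_V) = 0.
So q_V = (330 - 2q_R)/4 and q_R = (307 - 2q_V)/4.
Solving the pair: q_V = 353/6, q_R = 142/3.
Price P = 404 - 2·(637/6) = 575/3.
Rigel's profit: (575/3 - 97)·(142/3) - 3483 = 997.8889.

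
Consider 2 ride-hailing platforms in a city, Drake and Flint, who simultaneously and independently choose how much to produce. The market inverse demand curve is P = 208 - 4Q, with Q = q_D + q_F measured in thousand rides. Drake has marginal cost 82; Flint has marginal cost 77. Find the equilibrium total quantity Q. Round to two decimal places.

21.42

Drake's profit: π_D = (208 - 4Q)q_D - (82q_D). Setting ∂π_D/∂q_D = 0: 126 - 8q_D - 4(q_F) = 0.
Flint's first-order condition: 131 - 8q_F - 4(q_D) = 0.
Rearranging gives the reaction functions q_D = (126 - 4q_F)/8 and q_F = (131 - 4q_D)/8.
Substituting one into the other gives q_D = 121/12 and q_F = 34/3.
Total output Q = 121/12 + 34/3 = 257/12.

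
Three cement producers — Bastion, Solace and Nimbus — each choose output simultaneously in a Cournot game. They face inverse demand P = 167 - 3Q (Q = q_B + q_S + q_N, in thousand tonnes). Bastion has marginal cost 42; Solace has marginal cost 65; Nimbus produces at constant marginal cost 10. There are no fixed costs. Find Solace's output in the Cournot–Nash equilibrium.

2

Bastion's profit: π_B = (167 - 3Q)q_B - (42q_B). Setting ∂π_B/∂q_B = 0: 125 - 6q_B - 3(q_S + q_N) = 0.
Solace's profit: π_S = (167 - 3Q)q_S - (65q_S). Setting ∂π_S/∂q_S = 0: 102 - 6q_S - 3(q_B + q_N) = 0.
Nimbus's profit: π_N = (167 - 3Q)q_N - (10q_N). Setting ∂π_N/∂q_N = 0: 157 - 6q_N - 3(q_B + q_S) = 0.
Adding the 3 conditions: 384 − 6Q − 6Q = 0, i.e. Q = 32.
Back-substituting: q_B = (125 − 96)/3 = 29/3, q_S = (102 − 96)/3 = 2, q_N = (157 − 96)/3 = 61/3.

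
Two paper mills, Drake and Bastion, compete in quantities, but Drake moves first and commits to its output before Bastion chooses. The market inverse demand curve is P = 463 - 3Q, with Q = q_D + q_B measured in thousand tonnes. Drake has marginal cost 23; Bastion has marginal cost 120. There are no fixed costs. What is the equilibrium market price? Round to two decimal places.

Solve by backward induction. Given q_D, the follower Bastion maximises π_B = (463 - 3q_D - 3q_B)q_B - 120q_B.
Follower FOC: 343 - 3q_D - 6q_B = 0, so q_B(q_D) = (343 - 3q_D)/6.
The leader anticipates this reaction. Substituting into P = 463 - 3Q gives P = 583/2 - (3/2)q_D, so π_D = (583/2 - (3/2)q_D)q_D - 23q_D.
The leader's first-order condition 537/2 - 3q_D = 0 yields q_D = 179/2.
Then q_B = (343 - 3·(179/2))/6 = 149/12.
Total output Q = 1223/12, so price P = 463 - 3·(1223/12) = 629/4.

157.25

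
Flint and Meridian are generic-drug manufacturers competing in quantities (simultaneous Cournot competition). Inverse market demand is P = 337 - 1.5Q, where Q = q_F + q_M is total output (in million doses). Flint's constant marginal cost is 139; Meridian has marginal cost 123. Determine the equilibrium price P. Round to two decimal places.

Flint's profit: π_F = (337 - 1.5Q)q_F - (139q_F). Setting ∂π_F/∂q_F = 0: 198 - 3q_F - (3/2)(q_M) = 0.
Meridian's first-order condition: 214 - 3q_M - (3/2)(q_F) = 0.
Best responses: q_F = (198 - (3/2)q_M)/3, q_M = (214 - (3/2)q_F)/3.
Substituting one into the other gives q_F = 364/9 and q_M = 460/9.
Total output Q = 824/9, so price P = 337 - (3/2)·(824/9) = 599/3.

199.67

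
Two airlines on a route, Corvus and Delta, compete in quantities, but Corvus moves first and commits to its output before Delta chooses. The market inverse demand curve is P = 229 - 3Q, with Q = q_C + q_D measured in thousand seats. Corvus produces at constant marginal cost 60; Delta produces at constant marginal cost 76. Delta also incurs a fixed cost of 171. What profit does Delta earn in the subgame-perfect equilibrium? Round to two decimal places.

The follower Delta best-responds to any q_C: π_D = (229 - 3Q)q_D - 76q_D.
∂π_D/∂q_D = 153 - 3q_C - 6q_D = 0 gives the reaction function q_D = (153 - 3q_C)/6.
Corvus substitutes q_D(q_C) into its own profit: π_C = q_C(229 - 3q_C - (153 - 3q_C)/2) - 60q_C = (305/2 - (3/2)q_C)q_C - 60q_C.
Leader FOC: 185/2 - 3q_C = 0, so q_C = 185/6.
Then q_D = (153 - 3·(185/6))/6 = 121/12.
Price P = 229 - 3·(491/12) = 425/4.
Delta's profit: (425/4 - 76)·(121/12) - 171 = 134.0208.

134.02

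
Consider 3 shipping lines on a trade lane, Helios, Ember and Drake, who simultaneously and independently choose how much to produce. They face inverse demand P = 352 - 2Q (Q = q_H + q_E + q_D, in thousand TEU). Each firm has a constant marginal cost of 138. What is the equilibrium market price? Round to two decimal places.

191.50

Each firm earns π_i = (352 - 2Q)q_i - 138q_i.
Setting ∂π_i/∂q_i = 0 with rivals' quantities fixed: 214 - 4q_i - 2·Σ_{j≠i} q_j = 0.
With identical firms every q_j equals q_i, so Σ_{j≠i} q_j = 2q_i and 214 = 8q_i, giving q_i = 107/4.
Total output Q = 321/4, so price P = 352 - 2·(321/4) = 383/2.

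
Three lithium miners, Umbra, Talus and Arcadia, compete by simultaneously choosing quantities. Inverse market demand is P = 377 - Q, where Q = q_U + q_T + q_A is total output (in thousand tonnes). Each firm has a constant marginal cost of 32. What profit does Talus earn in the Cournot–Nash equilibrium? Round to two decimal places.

Each firm earns π_i = (377 - Q)q_i - 32q_i.
Setting ∂π_i/∂q_i = 0 with rivals' quantities fixed: 345 - 2q_i - Σ_{j≠i} q_j = 0.
With identical firms every q_j equals q_i, so Σ_{j≠i} q_j = 2q_i and 345 = 4q_i, giving q_i = 345/4.
Price P = 377 - 1035/4 = 473/4.
Talus's profit: (473/4 - 32)·(345/4) = 7439.0625.

7439.06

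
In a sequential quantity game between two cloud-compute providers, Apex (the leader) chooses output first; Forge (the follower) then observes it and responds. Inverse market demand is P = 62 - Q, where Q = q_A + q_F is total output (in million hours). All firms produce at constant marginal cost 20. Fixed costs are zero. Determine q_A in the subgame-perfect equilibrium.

Solve by backward induction. Given q_A, the follower Forge maximises π_F = (62 - q_A - q_F)q_F - 20q_F.
∂π_F/∂q_F = 42 - q_A - 2q_F = 0 gives the reaction function q_F = (42 - q_A)/2.
The leader anticipates this reaction. Substituting into P = 62 - Q gives P = 41 - (1/2)q_A, so π_A = (41 - (1/2)q_A)q_A - 20q_A.
Leader FOC: 21 - q_A = 0, so q_A = 21.
Then q_F = (42 - 21)/2 = 21/2.

21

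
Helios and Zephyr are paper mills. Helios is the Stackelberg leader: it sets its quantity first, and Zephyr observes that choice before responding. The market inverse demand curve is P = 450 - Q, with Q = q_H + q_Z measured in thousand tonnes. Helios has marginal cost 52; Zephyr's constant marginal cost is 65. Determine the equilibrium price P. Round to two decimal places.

Solve by backward induction. Given q_H, the follower Zephyr maximises π_Z = (450 - q_H - q_Z)q_Z - 65q_Z.
Setting the follower's marginal profit to zero, 385 - q_H - 2q_Z = 0, i.e. q_Z = (385 - q_H)/2.
Helios substitutes q_Z(q_H) into its own profit: π_H = q_H(450 - q_H - (385 - q_H)/2) - 52q_H = (515/2 - (1/2)q_H)q_H - 52q_H.
The leader's first-order condition 411/2 - q_H = 0 yields q_H = 411/2.
Then q_Z = (385 - 411/2)/2 = 359/4.
Total output Q = 1181/4, so price P = 450 - 1181/4 = 619/4.

154.75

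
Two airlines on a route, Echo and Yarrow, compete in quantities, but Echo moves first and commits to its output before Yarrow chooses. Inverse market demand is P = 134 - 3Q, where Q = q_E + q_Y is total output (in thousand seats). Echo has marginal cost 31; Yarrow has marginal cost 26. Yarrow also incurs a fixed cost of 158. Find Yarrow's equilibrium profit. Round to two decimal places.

The follower Yarrow best-responds to any q_E: π_Y = (134 - 3Q)q_Y - 26q_Y.
Follower FOC: 108 - 3q_E - 6q_Y = 0, so q_Y(q_E) = (108 - 3q_E)/6.
The leader anticipates this reaction. Substituting into P = 134 - 3Q gives P = 80 - (3/2)q_E, so π_E = (80 - (3/2)q_E)q_E - 31q_E.
Leader FOC: 49 - 3q_E = 0, so q_E = 49/3.
Then q_Y = (108 - 3·(49/3))/6 = 59/6.
Price P = 134 - 3·(157/6) = 111/2.
Yarrow's profit: (111/2 - 26)·(59/6) - 158 = 1585/12.

132.08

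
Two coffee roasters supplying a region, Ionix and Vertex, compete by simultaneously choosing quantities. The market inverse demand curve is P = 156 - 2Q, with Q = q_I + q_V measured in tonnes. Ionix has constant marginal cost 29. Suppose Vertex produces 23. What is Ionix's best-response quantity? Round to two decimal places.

20.25

With the rival's output fixed at 23, Ionix's profit is π_I = (156 - 2·23 - 2q_I)q_I - (29q_I) = (110 - 2q_I)q_I - (29q_I).
∂π_I/∂q_I = 81 - 4q_I = 0, so q_I = 81/4.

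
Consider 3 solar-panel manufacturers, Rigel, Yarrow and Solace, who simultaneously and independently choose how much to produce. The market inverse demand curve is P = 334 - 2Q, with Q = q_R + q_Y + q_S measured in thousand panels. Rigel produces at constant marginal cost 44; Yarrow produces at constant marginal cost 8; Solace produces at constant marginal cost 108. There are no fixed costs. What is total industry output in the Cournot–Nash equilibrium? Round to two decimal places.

105.25

Rigel's profit: π_R = (334 - 2Q)q_R - (44q_R). Setting ∂π_R/∂q_R = 0: 290 - 4q_R - 2(q_Y + q_S) = 0.
Yarrow's first-order condition: 326 - 4q_Y - 2(q_R + q_S) = 0.
Solace's first-order condition: 226 - 4q_S - 2(q_R + q_Y) = 0.
Summing all 3 equations gives 842 − 8Q = 0, hence Q = 421/4.
Back-substituting: q_R = (290 − 421/2)/2 = 159/4, q_Y = (326 − 421/2)/2 = 231/4, q_S = (226 − 421/2)/2 = 31/4.
Total output Q = 159/4 + 231/4 + 31/4 = 421/4.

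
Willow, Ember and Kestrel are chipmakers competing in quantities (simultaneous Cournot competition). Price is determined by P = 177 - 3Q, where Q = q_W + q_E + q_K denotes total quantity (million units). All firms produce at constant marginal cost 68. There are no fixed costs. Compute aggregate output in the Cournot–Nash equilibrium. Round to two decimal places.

27.25

Each firm earns π_i = (177 - 3Q)q_i - 68q_i.
First-order condition (treating rivals' output as given): 109 - 6q_i - 3·Σ_{j≠i} q_j = 0.
By symmetry each firm produces the same amount; substituting Σ_{j≠i} q_j = 2q_i yields q_i = 109/12.
Total output Q = 109/12 + 109/12 + 109/12 = 109/4.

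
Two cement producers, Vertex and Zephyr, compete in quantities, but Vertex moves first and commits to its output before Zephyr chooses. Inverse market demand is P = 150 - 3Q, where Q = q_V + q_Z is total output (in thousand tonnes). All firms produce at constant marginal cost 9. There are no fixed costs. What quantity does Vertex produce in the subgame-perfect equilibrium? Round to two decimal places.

23.50

The follower Zephyr best-responds to any q_V: π_Z = (150 - 3Q)q_Z - 9q_Z.
Setting the follower's marginal profit to zero, 141 - 3q_V - 6q_Z = 0, i.e. q_Z = (141 - 3q_V)/6.
The leader anticipates this reaction. Substituting into P = 150 - 3Q gives P = 159/2 - (3/2)q_V, so π_V = (159/2 - (3/2)q_V)q_V - 9q_V.
The leader's first-order condition 141/2 - 3q_V = 0 yields q_V = 47/2.
Then q_Z = (141 - 3·(47/2))/6 = 47/4.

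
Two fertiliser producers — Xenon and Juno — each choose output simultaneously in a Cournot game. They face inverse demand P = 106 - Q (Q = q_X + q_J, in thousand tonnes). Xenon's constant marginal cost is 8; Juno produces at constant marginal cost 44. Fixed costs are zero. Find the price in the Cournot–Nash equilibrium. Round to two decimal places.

Xenon's profit: π_X = (106 - Q)q_X - (8q_X). Setting ∂π_X/∂q_X = 0: 98 - 2q_X - (q_J) = 0.
Juno's first-order condition: 62 - 2q_J - (q_X) = 0.
Best responses: q_X = (98 - q_J)/2, q_J = (62 - q_X)/2.
Solving the pair: q_X = 134/3, q_J = 26/3.
Total output Q = 160/3, so price P = 106 - 160/3 = 158/3.

52.67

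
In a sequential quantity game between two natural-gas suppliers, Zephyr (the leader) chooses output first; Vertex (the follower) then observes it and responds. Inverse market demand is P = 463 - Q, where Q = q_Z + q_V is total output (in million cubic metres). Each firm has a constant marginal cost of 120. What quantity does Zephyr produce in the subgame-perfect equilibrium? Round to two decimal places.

171.50

The follower Vertex best-responds to any q_Z: π_V = (463 - Q)q_V - 120q_V.
Follower FOC: 343 - q_Z - 2q_V = 0, so q_V(q_Z) = (343 - q_Z)/2.
The leader anticipates this reaction. Substituting into P = 463 - Q gives P = 583/2 - (1/2)q_Z, so π_Z = (583/2 - (1/2)q_Z)q_Z - 120q_Z.
Maximising: ∂π_Z/∂q_Z = 343/2 - q_Z = 0, giving q_Z = 343/2.
Then q_V = (343 - 343/2)/2 = 343/4.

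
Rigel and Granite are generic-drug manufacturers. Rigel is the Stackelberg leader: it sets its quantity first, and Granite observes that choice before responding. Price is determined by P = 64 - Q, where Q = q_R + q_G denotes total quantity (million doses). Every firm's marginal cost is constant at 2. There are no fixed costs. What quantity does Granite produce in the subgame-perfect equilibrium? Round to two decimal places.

Solve by backward induction. Given q_R, the follower Granite maximises π_G = (64 - q_R - q_G)q_G - 2q_G.
∂π_G/∂q_G = 62 - q_R - 2q_G = 0 gives the reaction function q_G = (62 - q_R)/2.
Rigel substitutes q_G(q_R) into its own profit: π_R = q_R(64 - q_R - (62 - q_R)/2) - 2q_R = (33 - (1/2)q_R)q_R - 2q_R.
Leader FOC: 31 - q_R = 0, so q_R = 31.
Then q_G = (62 - 31)/2 = 31/2.

15.50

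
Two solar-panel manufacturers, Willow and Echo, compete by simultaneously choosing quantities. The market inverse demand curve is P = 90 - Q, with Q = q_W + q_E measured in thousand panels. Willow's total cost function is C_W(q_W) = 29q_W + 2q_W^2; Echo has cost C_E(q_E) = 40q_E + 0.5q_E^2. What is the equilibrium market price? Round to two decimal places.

68.12

Willow's profit: π_W = (90 - Q)q_W - (29q_W + 2q_W²). Setting ∂π_W/∂q_W = 0: 61 - 6q_W - (q_E) = 0.
Echo's first-order condition: 50 - 3q_E - (q_W) = 0.
Rearranging gives the reaction functions q_W = (61 - q_E)/6 and q_E = (50 - q_W)/3.
Substituting one into the other gives q_W = 133/17 and q_E = 239/17.
Total output Q = 372/17, so price P = 90 - 372/17 = 1158/17.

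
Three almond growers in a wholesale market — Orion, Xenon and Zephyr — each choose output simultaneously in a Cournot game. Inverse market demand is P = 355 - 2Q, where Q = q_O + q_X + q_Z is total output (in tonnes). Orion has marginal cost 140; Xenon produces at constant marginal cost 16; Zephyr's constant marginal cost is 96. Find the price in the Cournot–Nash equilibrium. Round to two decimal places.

151.75

Orion's profit: π_O = (355 - 2Q)q_O - (140q_O). Setting ∂π_O/∂q_O = 0: 215 - 4q_O - 2(q_X + q_Z) = 0.
Xenon's first-order condition: 339 - 4q_X - 2(q_O + q_Z) = 0.
Zephyr's profit: π_Z = (355 - 2Q)q_Z - (96q_Z). Setting ∂π_Z/∂q_Z = 0: 259 - 4q_Z - 2(q_O + q_X) = 0.
Adding the 3 first-order conditions: 813 − 8Q = 0, so Q = 813/8.
Back-substituting: q_O = (215 − 813/4)/2 = 47/8, q_X = (339 − 813/4)/2 = 543/8, q_Z = (259 − 813/4)/2 = 223/8.
Total output Q = 813/8, so price P = 355 - 2·(813/8) = 607/4.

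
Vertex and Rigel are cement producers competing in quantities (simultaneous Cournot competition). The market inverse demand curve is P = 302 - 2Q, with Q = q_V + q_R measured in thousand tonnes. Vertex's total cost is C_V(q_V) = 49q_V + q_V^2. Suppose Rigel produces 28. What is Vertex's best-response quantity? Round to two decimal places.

With the rival's output fixed at 28, Vertex's profit is π_V = (302 - 2·28 - 2q_V)q_V - (49q_V + q_V²) = (246 - 2q_V)q_V - (49q_V + q_V²).
∂π_V/∂q_V = 197 - 6q_V = 0, so q_V = 197/6.

32.83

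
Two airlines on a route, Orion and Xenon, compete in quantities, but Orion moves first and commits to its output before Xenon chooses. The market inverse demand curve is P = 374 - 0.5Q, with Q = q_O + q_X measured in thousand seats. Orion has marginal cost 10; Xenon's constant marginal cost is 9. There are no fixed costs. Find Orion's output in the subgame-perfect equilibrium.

363

The follower Xenon best-responds to any q_O: π_X = (374 - 0.5Q)q_X - 9q_X.
Setting the follower's marginal profit to zero, 365 - (1/2)q_O - q_X = 0, i.e. q_X = (365 - (1/2)q_O).
Orion substitutes q_X(q_O) into its own profit: π_O = q_O(374 - (1/2)q_O - (365 - (1/2)q_O)/2) - 10q_O = (383/2 - (1/4)q_O)q_O - 10q_O.
Leader FOC: 363/2 - (1/2)q_O = 0, so q_O = 363.
Then q_X = (365 - (1/2)·363) = 367/2.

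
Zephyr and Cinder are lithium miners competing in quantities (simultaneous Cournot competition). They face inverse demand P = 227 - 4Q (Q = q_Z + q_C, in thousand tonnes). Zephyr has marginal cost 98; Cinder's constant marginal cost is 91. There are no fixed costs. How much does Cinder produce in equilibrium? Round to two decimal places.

11.92

Zephyr's profit: π_Z = (227 - 4Q)q_Z - (98q_Z). Setting ∂π_Z/∂q_Z = 0: 129 - 8q_Z - 4(q_C) = 0.
Cinder's first-order condition: 136 - 8q_C - 4(q_Z) = 0.
Rearranging gives the reaction functions q_Z = (129 - 4q_C)/8 and q_C = (136 - 4q_Z)/8.
Substituting one into the other gives q_Z = 61/6 and q_C = 143/12.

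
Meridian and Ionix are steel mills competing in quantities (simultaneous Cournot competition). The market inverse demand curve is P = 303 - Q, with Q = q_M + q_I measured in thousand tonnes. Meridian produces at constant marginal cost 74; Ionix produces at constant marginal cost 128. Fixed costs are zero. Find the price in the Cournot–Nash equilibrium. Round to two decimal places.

Meridian's profit: π_M = (303 - Q)q_M - (74q_M). Setting ∂π_M/∂q_M = 0: 229 - 2q_M - (q_I) = 0.
Ionix's profit: π_I = (303 - Q)q_I - (128q_I). Setting ∂π_I/∂q_I = 0: 175 - 2q_I - (q_M) = 0.
Rearranging gives the reaction functions q_M = (229 - q_I)/2 and q_I = (175 - q_M)/2.
Substituting one into the other gives q_M = 283/3 and q_I = 121/3.
Total output Q = 404/3, so price P = 303 - 404/3 = 505/3.

168.33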